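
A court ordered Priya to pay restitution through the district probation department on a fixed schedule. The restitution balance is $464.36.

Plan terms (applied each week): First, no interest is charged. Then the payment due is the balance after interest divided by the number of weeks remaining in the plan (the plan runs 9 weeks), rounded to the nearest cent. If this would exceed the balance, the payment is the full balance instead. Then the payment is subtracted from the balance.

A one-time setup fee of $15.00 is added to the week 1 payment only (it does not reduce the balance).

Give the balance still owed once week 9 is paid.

Week 1: opening $464.36; payment $51.60 (+ $15.00 fee); balance $412.76
Week 2: opening $412.76; payment $51.60; balance $361.16
Week 3: opening $361.16; payment $51.59; balance $309.57
Week 4: opening $309.57; payment $51.60; balance $257.97
Week 5: opening $257.97; payment $51.59; balance $206.38
Week 6: opening $206.38; payment $51.60; balance $154.78
Week 7: opening $154.78; payment $51.59; balance $103.19
Week 8: opening $103.19; payment $51.60; balance $51.59
Week 9: opening $51.59; payment $51.59; balance $0.00

$0.00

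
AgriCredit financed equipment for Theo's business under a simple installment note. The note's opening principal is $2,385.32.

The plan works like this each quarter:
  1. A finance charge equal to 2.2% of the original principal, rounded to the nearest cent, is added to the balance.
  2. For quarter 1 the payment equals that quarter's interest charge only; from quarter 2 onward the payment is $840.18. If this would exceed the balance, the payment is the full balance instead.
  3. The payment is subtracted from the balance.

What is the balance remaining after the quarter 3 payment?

$809.92

# | Opening | Interest | Payment | End bal
1 | $2,385.32 | $52.48 | $52.48 | $2,385.32
2 | $2,385.32 | $52.48 | $840.18 | $1,597.62
3 | $1,597.62 | $52.48 | $840.18 | $809.92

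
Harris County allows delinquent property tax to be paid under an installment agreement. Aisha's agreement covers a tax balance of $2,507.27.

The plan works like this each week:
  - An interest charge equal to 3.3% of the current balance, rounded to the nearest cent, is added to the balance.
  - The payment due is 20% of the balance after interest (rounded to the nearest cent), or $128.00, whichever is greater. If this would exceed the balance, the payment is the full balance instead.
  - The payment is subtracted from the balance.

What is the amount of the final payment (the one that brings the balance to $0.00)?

$85.89

Week 1: opening $2,507.27; interest $82.74 → $2,590.01; payment $518.00; balance $2,072.01
Week 2: opening $2,072.01; interest $68.38 → $2,140.39; payment $428.08; balance $1,712.31
Week 3: opening $1,712.31; interest $56.51 → $1,768.82; payment $353.76; balance $1,415.06
Week 4: opening $1,415.06; interest $46.70 → $1,461.76; payment $292.35; balance $1,169.41
Week 5: opening $1,169.41; interest $38.59 → $1,208.00; payment $241.60; balance $966.40
Week 6: opening $966.40; interest $31.89 → $998.29; payment $199.66; balance $798.63
Week 7: opening $798.63; interest $26.35 → $824.98; payment $165.00; balance $659.98
Week 8: opening $659.98; interest $21.78 → $681.76; payment $136.35; balance $545.41
Week 9: opening $545.41; interest $18.00 → $563.41; payment $128.00; balance $435.41
Week 10: opening $435.41; interest $14.37 → $449.78; payment $128.00; balance $321.78
Week 11: opening $321.78; interest $10.62 → $332.40; payment $128.00; balance $204.40
Week 12: opening $204.40; interest $6.75 → $211.15; payment $128.00; balance $83.15
Week 13: opening $83.15; interest $2.74 → $85.89; payment $85.89; balance $0.00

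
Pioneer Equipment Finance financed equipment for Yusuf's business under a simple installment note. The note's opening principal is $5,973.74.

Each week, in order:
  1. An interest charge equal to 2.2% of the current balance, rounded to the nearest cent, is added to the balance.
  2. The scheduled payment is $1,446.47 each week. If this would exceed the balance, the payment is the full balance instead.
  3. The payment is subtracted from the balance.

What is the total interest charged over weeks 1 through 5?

$361.36

# | Opening | Interest | Payment | End bal
1 | $5,973.74 | $131.42 | $1,446.47 | $4,658.69
2 | $4,658.69 | $102.49 | $1,446.47 | $3,314.71
3 | $3,314.71 | $72.92 | $1,446.47 | $1,941.16
4 | $1,941.16 | $42.71 | $1,446.47 | $537.40
5 | $537.40 | $11.82 | $549.22 | $0.00
Total interest: $131.42 + $102.49 + $72.92 + $42.71 + $11.82 = $361.36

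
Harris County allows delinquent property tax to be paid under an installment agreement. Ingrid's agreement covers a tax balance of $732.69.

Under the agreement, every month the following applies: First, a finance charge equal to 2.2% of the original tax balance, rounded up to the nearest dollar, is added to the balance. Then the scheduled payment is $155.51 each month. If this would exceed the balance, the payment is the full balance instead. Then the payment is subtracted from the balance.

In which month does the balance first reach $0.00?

6

# | Opening | Interest | Payment | End bal
1 | $732.69 | $17.00 | $155.51 | $594.18
2 | $594.18 | $17.00 | $155.51 | $455.67
3 | $455.67 | $17.00 | $155.51 | $317.16
4 | $317.16 | $17.00 | $155.51 | $178.65
5 | $178.65 | $17.00 | $155.51 | $40.14
6 | $40.14 | $17.00 | $57.14 | $0.00
Balance reaches $0.00 in month 6.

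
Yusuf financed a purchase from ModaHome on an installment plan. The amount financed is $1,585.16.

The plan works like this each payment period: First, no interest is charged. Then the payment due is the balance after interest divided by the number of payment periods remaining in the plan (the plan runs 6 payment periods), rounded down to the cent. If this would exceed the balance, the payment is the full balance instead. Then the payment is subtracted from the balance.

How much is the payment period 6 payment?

$264.20

Payment period 1: $1,585.16 − $264.19 → $1,320.97
Payment period 2: $1,320.97 − $264.19 → $1,056.78
Payment period 3: $1,056.78 − $264.19 → $792.59
Payment period 4: $792.59 − $264.19 → $528.40
Payment period 5: $528.40 − $264.20 → $264.20
Payment period 6: $264.20 − $264.20 → $0.00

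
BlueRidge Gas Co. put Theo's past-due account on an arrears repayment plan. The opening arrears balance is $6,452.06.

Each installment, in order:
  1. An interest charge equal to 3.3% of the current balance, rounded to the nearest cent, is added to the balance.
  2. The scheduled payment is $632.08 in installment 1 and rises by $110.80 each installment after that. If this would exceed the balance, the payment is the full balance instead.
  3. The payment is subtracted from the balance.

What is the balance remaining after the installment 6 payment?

$1,983.29

Installment 1: opening $6,452.06; interest $212.92 → $6,664.98; payment $632.08; balance $6,032.90
Installment 2: opening $6,032.90; interest $199.09 → $6,231.99; payment $742.88; balance $5,489.11
Installment 3: opening $5,489.11; interest $181.14 → $5,670.25; payment $853.68; balance $4,816.57
Installment 4: opening $4,816.57; interest $158.95 → $4,975.52; payment $964.48; balance $4,011.04
Installment 5: opening $4,011.04; interest $132.36 → $4,143.40; payment $1,075.28; balance $3,068.12
Installment 6: opening $3,068.12; interest $101.25 → $3,169.37; payment $1,186.08; balance $1,983.29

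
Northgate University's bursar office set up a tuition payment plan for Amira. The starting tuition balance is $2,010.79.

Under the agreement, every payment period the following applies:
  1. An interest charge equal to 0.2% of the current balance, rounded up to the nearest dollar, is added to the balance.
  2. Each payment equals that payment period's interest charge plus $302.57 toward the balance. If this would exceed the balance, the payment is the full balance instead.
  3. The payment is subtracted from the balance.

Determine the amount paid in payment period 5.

Payment period 1: $2,010.79 +$5.00 interest = $2,015.79; pay $307.57 → $1,708.22
Payment period 2: $1,708.22 +$4.00 interest = $1,712.22; pay $306.57 → $1,405.65
Payment period 3: $1,405.65 +$3.00 interest = $1,408.65; pay $305.57 → $1,103.08
Payment period 4: $1,103.08 +$3.00 interest = $1,106.08; pay $305.57 → $800.51
Payment period 5: $800.51 +$2.00 interest = $802.51; pay $304.57 → $497.94

$304.57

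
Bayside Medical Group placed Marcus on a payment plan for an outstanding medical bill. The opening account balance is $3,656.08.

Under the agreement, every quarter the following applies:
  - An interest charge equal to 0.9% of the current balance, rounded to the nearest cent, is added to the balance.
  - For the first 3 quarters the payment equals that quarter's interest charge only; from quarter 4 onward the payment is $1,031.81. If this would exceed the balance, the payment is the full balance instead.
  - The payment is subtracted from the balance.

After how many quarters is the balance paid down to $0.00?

7

Quarter 1: opening $3,656.08; interest $32.90 → $3,688.98; payment $32.90; balance $3,656.08
Quarter 2: opening $3,656.08; interest $32.90 → $3,688.98; payment $32.90; balance $3,656.08
Quarter 3: opening $3,656.08; interest $32.90 → $3,688.98; payment $32.90; balance $3,656.08
Quarter 4: opening $3,656.08; interest $32.90 → $3,688.98; payment $1,031.81; balance $2,657.17
Quarter 5: opening $2,657.17; interest $23.91 → $2,681.08; payment $1,031.81; balance $1,649.27
Quarter 6: opening $1,649.27; interest $14.84 → $1,664.11; payment $1,031.81; balance $632.30
Quarter 7: opening $632.30; interest $5.69 → $637.99; payment $637.99; balance $0.00
Balance reaches $0.00 in quarter 7.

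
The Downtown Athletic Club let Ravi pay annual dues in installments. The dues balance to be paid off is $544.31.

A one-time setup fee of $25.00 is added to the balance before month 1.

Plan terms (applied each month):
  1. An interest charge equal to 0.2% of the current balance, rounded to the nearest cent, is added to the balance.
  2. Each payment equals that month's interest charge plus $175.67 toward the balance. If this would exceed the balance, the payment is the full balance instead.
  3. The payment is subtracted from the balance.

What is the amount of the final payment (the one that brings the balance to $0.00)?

$42.38

Month 1: $569.31 +$1.14 interest = $570.45; pay $176.81 → $393.64
Month 2: $393.64 +$0.79 interest = $394.43; pay $176.46 → $217.97
Month 3: $217.97 +$0.44 interest = $218.41; pay $176.11 → $42.30
Month 4: $42.30 +$0.08 interest = $42.38; pay $42.38 → $0.00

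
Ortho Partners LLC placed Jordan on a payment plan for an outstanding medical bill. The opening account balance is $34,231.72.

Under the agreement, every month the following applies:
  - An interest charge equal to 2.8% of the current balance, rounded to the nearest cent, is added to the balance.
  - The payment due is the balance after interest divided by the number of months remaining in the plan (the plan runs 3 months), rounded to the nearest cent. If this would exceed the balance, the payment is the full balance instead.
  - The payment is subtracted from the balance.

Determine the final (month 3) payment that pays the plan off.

Month 1: opening $34,231.72; interest $958.49 → $35,190.21; payment $11,730.07; balance $23,460.14
Month 2: opening $23,460.14; interest $656.88 → $24,117.02; payment $12,058.51; balance $12,058.51
Month 3: opening $12,058.51; interest $337.64 → $12,396.15; payment $12,396.15; balance $0.00

$12,396.15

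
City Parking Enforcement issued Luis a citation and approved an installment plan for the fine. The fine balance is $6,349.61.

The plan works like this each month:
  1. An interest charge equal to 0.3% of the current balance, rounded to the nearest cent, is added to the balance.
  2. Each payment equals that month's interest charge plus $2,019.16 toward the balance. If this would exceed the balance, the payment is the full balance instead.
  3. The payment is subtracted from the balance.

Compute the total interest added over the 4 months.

Month 1: opening $6,349.61; interest $19.05 → $6,368.66; payment $2,038.21; balance $4,330.45
Month 2: opening $4,330.45; interest $12.99 → $4,343.44; payment $2,032.15; balance $2,311.29
Month 3: opening $2,311.29; interest $6.93 → $2,318.22; payment $2,026.09; balance $292.13
Month 4: opening $292.13; interest $0.88 → $293.01; payment $293.01; balance $0.00
Total interest: $19.05 + $12.99 + $6.93 + $0.88 = $39.85

$39.85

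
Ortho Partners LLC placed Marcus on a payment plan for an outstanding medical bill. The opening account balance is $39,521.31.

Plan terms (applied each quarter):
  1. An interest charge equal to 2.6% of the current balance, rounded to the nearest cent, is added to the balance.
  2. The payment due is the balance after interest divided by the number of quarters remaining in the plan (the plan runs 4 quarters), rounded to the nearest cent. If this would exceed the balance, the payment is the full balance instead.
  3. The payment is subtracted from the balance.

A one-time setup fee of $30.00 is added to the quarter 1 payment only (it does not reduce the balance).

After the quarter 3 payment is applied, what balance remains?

Quarter 1: $39,521.31 +$1,027.55 interest = $40,548.86; pay $10,137.22 (+ $30.00 fee) → $30,411.64
Quarter 2: $30,411.64 +$790.70 interest = $31,202.34; pay $10,400.78 → $20,801.56
Quarter 3: $20,801.56 +$540.84 interest = $21,342.40; pay $10,671.20 → $10,671.20

$10,671.20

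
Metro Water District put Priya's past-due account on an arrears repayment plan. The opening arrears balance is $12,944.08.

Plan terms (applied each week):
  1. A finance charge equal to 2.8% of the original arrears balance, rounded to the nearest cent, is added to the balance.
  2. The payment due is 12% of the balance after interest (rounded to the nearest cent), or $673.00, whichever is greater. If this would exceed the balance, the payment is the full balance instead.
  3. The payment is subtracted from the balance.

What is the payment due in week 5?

Week 1: $12,944.08 +$362.43 interest = $13,306.51; pay $1,596.78 → $11,709.73
Week 2: $11,709.73 +$362.43 interest = $12,072.16; pay $1,448.66 → $10,623.50
Week 3: $10,623.50 +$362.43 interest = $10,985.93; pay $1,318.31 → $9,667.62
Week 4: $9,667.62 +$362.43 interest = $10,030.05; pay $1,203.61 → $8,826.44
Week 5: $8,826.44 +$362.43 interest = $9,188.87; pay $1,102.66 → $8,086.21

$1,102.66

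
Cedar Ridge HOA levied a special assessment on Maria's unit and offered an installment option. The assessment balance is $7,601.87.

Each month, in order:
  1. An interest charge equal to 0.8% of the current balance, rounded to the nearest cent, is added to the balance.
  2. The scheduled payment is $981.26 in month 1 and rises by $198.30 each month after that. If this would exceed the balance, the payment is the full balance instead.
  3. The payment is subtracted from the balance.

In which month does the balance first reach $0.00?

6

# | Opening | Interest | Payment | End bal
1 | $7,601.87 | $60.81 | $981.26 | $6,681.42
2 | $6,681.42 | $53.45 | $1,179.56 | $5,555.31
3 | $5,555.31 | $44.44 | $1,377.86 | $4,221.89
4 | $4,221.89 | $33.78 | $1,576.16 | $2,679.51
5 | $2,679.51 | $21.44 | $1,774.46 | $926.49
6 | $926.49 | $7.41 | $933.90 | $0.00
Balance reaches $0.00 in month 6.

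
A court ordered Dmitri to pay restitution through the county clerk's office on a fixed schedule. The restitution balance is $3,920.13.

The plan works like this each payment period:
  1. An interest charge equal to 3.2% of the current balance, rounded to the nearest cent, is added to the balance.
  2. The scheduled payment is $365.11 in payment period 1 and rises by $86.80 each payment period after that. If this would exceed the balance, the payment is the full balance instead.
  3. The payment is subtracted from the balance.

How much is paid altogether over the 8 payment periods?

Payment period 1: opening $3,920.13; interest $125.44 → $4,045.57; payment $365.11; balance $3,680.46
Payment period 2: opening $3,680.46; interest $117.77 → $3,798.23; payment $451.91; balance $3,346.32
Payment period 3: opening $3,346.32; interest $107.08 → $3,453.40; payment $538.71; balance $2,914.69
Payment period 4: opening $2,914.69; interest $93.27 → $3,007.96; payment $625.51; balance $2,382.45
Payment period 5: opening $2,382.45; interest $76.24 → $2,458.69; payment $712.31; balance $1,746.38
Payment period 6: opening $1,746.38; interest $55.88 → $1,802.26; payment $799.11; balance $1,003.15
Payment period 7: opening $1,003.15; interest $32.10 → $1,035.25; payment $885.91; balance $149.34
Payment period 8: opening $149.34; interest $4.78 → $154.12; payment $154.12; balance $0.00
Total paid: $4,532.69

$4,532.69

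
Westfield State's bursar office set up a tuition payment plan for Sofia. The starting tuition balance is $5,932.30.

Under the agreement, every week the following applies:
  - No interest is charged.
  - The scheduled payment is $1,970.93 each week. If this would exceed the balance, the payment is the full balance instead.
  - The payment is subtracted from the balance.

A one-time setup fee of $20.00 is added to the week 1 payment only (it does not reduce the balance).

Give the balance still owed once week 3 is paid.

$19.51

# | Opening | Payment | Fee | End bal
1 | $5,932.30 | $1,970.93 | $20.00 | $3,961.37
2 | $3,961.37 | $1,970.93 | — | $1,990.44
3 | $1,990.44 | $1,970.93 | — | $19.51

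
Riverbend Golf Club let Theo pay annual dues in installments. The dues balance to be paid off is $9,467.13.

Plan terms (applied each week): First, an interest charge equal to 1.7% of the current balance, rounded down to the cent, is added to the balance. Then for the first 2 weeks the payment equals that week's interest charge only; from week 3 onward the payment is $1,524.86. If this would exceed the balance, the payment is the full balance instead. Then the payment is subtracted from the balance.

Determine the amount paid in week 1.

$160.94

Week 1: $9,467.13 +$160.94 interest = $9,628.07; pay $160.94 → $9,467.13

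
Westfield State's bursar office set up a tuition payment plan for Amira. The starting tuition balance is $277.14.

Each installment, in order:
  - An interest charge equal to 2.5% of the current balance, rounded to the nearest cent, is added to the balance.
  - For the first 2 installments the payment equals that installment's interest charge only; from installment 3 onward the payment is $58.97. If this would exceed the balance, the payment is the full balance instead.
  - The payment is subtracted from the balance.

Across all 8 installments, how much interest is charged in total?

Installment 1: $277.14 +$6.93 interest = $284.07; pay $6.93 → $277.14
Installment 2: $277.14 +$6.93 interest = $284.07; pay $6.93 → $277.14
Installment 3: $277.14 +$6.93 interest = $284.07; pay $58.97 → $225.10
Installment 4: $225.10 +$5.63 interest = $230.73; pay $58.97 → $171.76
Installment 5: $171.76 +$4.29 interest = $176.05; pay $58.97 → $117.08
Installment 6: $117.08 +$2.93 interest = $120.01; pay $58.97 → $61.04
Installment 7: $61.04 +$1.53 interest = $62.57; pay $58.97 → $3.60
Installment 8: $3.60 +$0.09 interest = $3.69; pay $3.69 → $0.00
Total interest: $6.93 + $6.93 + $6.93 + $5.63 + $4.29 + $2.93 + $1.53 + $0.09 = $35.26

$35.26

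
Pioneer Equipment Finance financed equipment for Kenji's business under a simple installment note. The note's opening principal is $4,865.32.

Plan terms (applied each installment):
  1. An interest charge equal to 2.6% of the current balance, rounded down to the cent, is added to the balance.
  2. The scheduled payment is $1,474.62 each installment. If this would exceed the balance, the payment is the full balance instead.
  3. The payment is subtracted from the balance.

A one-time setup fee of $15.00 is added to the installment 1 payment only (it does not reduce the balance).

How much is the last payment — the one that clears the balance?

Installment 1: $4,865.32 +$126.49 interest = $4,991.81; pay $1,474.62 (+ $15.00 fee) → $3,517.19
Installment 2: $3,517.19 +$91.44 interest = $3,608.63; pay $1,474.62 → $2,134.01
Installment 3: $2,134.01 +$55.48 interest = $2,189.49; pay $1,474.62 → $714.87
Installment 4: $714.87 +$18.58 interest = $733.45; pay $733.45 → $0.00

$733.45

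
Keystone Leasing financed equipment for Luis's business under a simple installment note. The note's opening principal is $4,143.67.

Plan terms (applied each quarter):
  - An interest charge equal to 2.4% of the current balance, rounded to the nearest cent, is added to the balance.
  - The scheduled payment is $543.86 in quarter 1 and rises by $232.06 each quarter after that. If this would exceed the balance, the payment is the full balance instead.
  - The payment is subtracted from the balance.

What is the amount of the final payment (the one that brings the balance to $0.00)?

$907.49

# | Opening | Interest | Payment | End bal
1 | $4,143.67 | $99.45 | $543.86 | $3,699.26
2 | $3,699.26 | $88.78 | $775.92 | $3,012.12
3 | $3,012.12 | $72.29 | $1,007.98 | $2,076.43
4 | $2,076.43 | $49.83 | $1,240.04 | $886.22
5 | $886.22 | $21.27 | $907.49 | $0.00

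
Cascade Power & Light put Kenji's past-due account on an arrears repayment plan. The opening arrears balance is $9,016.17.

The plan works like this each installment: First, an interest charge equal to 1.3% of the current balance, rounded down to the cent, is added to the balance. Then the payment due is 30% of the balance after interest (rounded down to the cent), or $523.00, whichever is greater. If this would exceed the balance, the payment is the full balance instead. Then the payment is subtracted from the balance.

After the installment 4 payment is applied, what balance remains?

Installment 1: opening $9,016.17; interest $117.21 → $9,133.38; payment $2,740.01; balance $6,393.37
Installment 2: opening $6,393.37; interest $83.11 → $6,476.48; payment $1,942.94; balance $4,533.54
Installment 3: opening $4,533.54; interest $58.93 → $4,592.47; payment $1,377.74; balance $3,214.73
Installment 4: opening $3,214.73; interest $41.79 → $3,256.52; payment $976.95; balance $2,279.57

$2,279.57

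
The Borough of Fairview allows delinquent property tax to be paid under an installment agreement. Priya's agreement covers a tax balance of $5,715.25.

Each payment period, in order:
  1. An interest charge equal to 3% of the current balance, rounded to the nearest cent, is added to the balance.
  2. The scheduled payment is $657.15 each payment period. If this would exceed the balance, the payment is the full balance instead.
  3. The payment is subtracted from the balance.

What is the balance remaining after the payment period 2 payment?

Payment period 1: $5,715.25 +$171.46 interest = $5,886.71; pay $657.15 → $5,229.56
Payment period 2: $5,229.56 +$156.89 interest = $5,386.45; pay $657.15 → $4,729.30

$4,729.30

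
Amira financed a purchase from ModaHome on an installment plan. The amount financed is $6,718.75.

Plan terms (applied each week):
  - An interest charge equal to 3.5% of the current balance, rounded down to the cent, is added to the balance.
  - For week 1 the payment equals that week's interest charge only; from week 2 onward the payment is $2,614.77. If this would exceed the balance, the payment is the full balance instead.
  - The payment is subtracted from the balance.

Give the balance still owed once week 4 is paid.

Week 1: opening $6,718.75; interest $235.15 → $6,953.90; payment $235.15; balance $6,718.75
Week 2: opening $6,718.75; interest $235.15 → $6,953.90; payment $2,614.77; balance $4,339.13
Week 3: opening $4,339.13; interest $151.86 → $4,490.99; payment $2,614.77; balance $1,876.22
Week 4: opening $1,876.22; interest $65.66 → $1,941.88; payment $1,941.88; balance $0.00

$0.00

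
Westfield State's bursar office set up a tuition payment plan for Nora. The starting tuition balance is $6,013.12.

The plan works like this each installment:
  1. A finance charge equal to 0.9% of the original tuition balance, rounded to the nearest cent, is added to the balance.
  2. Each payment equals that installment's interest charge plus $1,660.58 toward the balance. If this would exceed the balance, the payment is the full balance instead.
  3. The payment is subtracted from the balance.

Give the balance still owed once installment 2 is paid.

$2,691.96

# | Opening | Interest | Payment | End bal
1 | $6,013.12 | $54.12 | $1,714.70 | $4,352.54
2 | $4,352.54 | $54.12 | $1,714.70 | $2,691.96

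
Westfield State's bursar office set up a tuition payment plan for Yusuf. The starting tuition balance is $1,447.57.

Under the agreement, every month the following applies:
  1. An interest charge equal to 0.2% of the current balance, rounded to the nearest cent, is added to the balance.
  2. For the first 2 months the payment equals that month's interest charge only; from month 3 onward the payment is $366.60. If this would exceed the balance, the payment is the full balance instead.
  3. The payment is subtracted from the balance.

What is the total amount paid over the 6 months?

# | Opening | Interest | Payment | End bal
1 | $1,447.57 | $2.90 | $2.90 | $1,447.57
2 | $1,447.57 | $2.90 | $2.90 | $1,447.57
3 | $1,447.57 | $2.90 | $366.60 | $1,083.87
4 | $1,083.87 | $2.17 | $366.60 | $719.44
5 | $719.44 | $1.44 | $366.60 | $354.28
6 | $354.28 | $0.71 | $354.99 | $0.00
Total paid: $1,460.59

$1,460.59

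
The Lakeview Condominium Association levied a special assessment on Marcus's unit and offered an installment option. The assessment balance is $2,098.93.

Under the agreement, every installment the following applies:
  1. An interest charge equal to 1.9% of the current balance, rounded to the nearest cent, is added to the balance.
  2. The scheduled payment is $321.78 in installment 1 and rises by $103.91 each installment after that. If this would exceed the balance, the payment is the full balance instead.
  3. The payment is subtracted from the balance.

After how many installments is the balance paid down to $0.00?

# | Opening | Interest | Payment | End bal
1 | $2,098.93 | $39.88 | $321.78 | $1,817.03
2 | $1,817.03 | $34.52 | $425.69 | $1,425.86
3 | $1,425.86 | $27.09 | $529.60 | $923.35
4 | $923.35 | $17.54 | $633.51 | $307.38
5 | $307.38 | $5.84 | $313.22 | $0.00
Balance reaches $0.00 in installment 5.

5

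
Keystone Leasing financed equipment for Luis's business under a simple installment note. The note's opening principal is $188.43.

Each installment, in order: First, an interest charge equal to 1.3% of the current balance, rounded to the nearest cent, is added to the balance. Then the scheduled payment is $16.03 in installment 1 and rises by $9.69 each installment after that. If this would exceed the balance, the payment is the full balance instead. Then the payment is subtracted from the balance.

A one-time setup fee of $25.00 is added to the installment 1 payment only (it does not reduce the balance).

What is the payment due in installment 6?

Installment 1: opening $188.43; interest $2.45 → $190.88; payment $16.03 (+ $25.00 fee); balance $174.85
Installment 2: opening $174.85; interest $2.27 → $177.12; payment $25.72; balance $151.40
Installment 3: opening $151.40; interest $1.97 → $153.37; payment $35.41; balance $117.96
Installment 4: opening $117.96; interest $1.53 → $119.49; payment $45.10; balance $74.39
Installment 5: opening $74.39; interest $0.97 → $75.36; payment $54.79; balance $20.57
Installment 6: opening $20.57; interest $0.27 → $20.84; payment $20.84; balance $0.00

$20.84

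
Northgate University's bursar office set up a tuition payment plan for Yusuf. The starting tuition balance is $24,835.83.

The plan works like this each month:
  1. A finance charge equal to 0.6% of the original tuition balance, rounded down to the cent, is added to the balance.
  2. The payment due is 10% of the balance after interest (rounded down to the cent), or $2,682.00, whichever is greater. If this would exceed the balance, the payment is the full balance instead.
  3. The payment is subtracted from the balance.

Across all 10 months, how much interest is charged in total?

$1,490.10

# | Opening | Interest | Payment | End bal
1 | $24,835.83 | $149.01 | $2,682.00 | $22,302.84
2 | $22,302.84 | $149.01 | $2,682.00 | $19,769.85
3 | $19,769.85 | $149.01 | $2,682.00 | $17,236.86
4 | $17,236.86 | $149.01 | $2,682.00 | $14,703.87
5 | $14,703.87 | $149.01 | $2,682.00 | $12,170.88
6 | $12,170.88 | $149.01 | $2,682.00 | $9,637.89
7 | $9,637.89 | $149.01 | $2,682.00 | $7,104.90
8 | $7,104.90 | $149.01 | $2,682.00 | $4,571.91
9 | $4,571.91 | $149.01 | $2,682.00 | $2,038.92
10 | $2,038.92 | $149.01 | $2,187.93 | $0.00
Total interest: $149.01 + $149.01 + $149.01 + $149.01 + $149.01 + $149.01 + $149.01 + $149.01 + $149.01 + $149.01 = $1,490.10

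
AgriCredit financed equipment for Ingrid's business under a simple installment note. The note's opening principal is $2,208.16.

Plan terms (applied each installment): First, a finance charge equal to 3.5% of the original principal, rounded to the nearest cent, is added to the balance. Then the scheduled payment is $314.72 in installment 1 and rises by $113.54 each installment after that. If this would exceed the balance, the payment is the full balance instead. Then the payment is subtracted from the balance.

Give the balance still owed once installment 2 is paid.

$1,619.76

Installment 1: $2,208.16 +$77.29 interest = $2,285.45; pay $314.72 → $1,970.73
Installment 2: $1,970.73 +$77.29 interest = $2,048.02; pay $428.26 → $1,619.76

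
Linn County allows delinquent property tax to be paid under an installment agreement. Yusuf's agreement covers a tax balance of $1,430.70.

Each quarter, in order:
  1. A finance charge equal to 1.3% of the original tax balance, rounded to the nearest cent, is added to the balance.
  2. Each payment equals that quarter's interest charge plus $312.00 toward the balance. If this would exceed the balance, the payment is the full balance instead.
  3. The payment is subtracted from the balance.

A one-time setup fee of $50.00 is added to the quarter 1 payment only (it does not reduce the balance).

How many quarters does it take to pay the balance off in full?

Quarter 1: opening $1,430.70; interest $18.60 → $1,449.30; payment $330.60 (+ $50.00 fee); balance $1,118.70
Quarter 2: opening $1,118.70; interest $18.60 → $1,137.30; payment $330.60; balance $806.70
Quarter 3: opening $806.70; interest $18.60 → $825.30; payment $330.60; balance $494.70
Quarter 4: opening $494.70; interest $18.60 → $513.30; payment $330.60; balance $182.70
Quarter 5: opening $182.70; interest $18.60 → $201.30; payment $201.30; balance $0.00
Balance reaches $0.00 in quarter 5.

5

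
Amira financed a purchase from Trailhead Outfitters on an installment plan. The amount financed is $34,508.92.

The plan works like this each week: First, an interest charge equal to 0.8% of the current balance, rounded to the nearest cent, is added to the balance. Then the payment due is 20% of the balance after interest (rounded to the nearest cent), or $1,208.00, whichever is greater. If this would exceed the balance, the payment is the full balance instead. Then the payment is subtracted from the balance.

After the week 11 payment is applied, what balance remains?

# | Opening | Interest | Payment | End bal
1 | $34,508.92 | $276.07 | $6,957.00 | $27,827.99
2 | $27,827.99 | $222.62 | $5,610.12 | $22,440.49
3 | $22,440.49 | $179.52 | $4,524.00 | $18,096.01
4 | $18,096.01 | $144.77 | $3,648.16 | $14,592.62
5 | $14,592.62 | $116.74 | $2,941.87 | $11,767.49
6 | $11,767.49 | $94.14 | $2,372.33 | $9,489.30
7 | $9,489.30 | $75.91 | $1,913.04 | $7,652.17
8 | $7,652.17 | $61.22 | $1,542.68 | $6,170.71
9 | $6,170.71 | $49.37 | $1,244.02 | $4,976.06
10 | $4,976.06 | $39.81 | $1,208.00 | $3,807.87
11 | $3,807.87 | $30.46 | $1,208.00 | $2,630.33

$2,630.33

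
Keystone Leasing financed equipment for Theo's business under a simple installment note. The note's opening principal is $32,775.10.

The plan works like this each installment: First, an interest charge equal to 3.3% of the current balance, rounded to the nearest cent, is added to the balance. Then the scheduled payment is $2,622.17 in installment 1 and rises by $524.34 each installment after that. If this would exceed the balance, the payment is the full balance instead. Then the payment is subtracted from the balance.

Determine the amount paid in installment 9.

$3,344.22

# | Opening | Interest | Payment | End bal
1 | $32,775.10 | $1,081.58 | $2,622.17 | $31,234.51
2 | $31,234.51 | $1,030.74 | $3,146.51 | $29,118.74
3 | $29,118.74 | $960.92 | $3,670.85 | $26,408.81
4 | $26,408.81 | $871.49 | $4,195.19 | $23,085.11
5 | $23,085.11 | $761.81 | $4,719.53 | $19,127.39
6 | $19,127.39 | $631.20 | $5,243.87 | $14,514.72
7 | $14,514.72 | $478.99 | $5,768.21 | $9,225.50
8 | $9,225.50 | $304.44 | $6,292.55 | $3,237.39
9 | $3,237.39 | $106.83 | $3,344.22 | $0.00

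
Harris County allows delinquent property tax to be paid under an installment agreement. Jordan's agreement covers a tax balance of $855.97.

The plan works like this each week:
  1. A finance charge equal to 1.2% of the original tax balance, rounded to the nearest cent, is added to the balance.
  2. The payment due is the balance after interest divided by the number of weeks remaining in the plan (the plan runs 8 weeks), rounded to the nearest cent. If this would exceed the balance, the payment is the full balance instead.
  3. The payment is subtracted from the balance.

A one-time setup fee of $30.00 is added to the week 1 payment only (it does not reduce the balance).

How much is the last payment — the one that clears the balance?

Week 1: $855.97 +$10.27 interest = $866.24; pay $108.28 (+ $30.00 fee) → $757.96
Week 2: $757.96 +$10.27 interest = $768.23; pay $109.75 → $658.48
Week 3: $658.48 +$10.27 interest = $668.75; pay $111.46 → $557.29
Week 4: $557.29 +$10.27 interest = $567.56; pay $113.51 → $454.05
Week 5: $454.05 +$10.27 interest = $464.32; pay $116.08 → $348.24
Week 6: $348.24 +$10.27 interest = $358.51; pay $119.50 → $239.01
Week 7: $239.01 +$10.27 interest = $249.28; pay $124.64 → $124.64
Week 8: $124.64 +$10.27 interest = $134.91; pay $134.91 → $0.00

$134.91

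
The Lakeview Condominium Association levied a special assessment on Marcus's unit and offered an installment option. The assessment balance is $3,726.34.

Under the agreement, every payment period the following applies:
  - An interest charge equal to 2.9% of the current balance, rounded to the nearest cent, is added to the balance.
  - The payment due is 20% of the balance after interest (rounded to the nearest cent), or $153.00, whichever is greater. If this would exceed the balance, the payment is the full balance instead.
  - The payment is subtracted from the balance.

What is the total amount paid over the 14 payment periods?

# | Opening | Interest | Payment | End bal
1 | $3,726.34 | $108.06 | $766.88 | $3,067.52
2 | $3,067.52 | $88.96 | $631.30 | $2,525.18
3 | $2,525.18 | $73.23 | $519.68 | $2,078.73
4 | $2,078.73 | $60.28 | $427.80 | $1,711.21
5 | $1,711.21 | $49.63 | $352.17 | $1,408.67
6 | $1,408.67 | $40.85 | $289.90 | $1,159.62
7 | $1,159.62 | $33.63 | $238.65 | $954.60
8 | $954.60 | $27.68 | $196.46 | $785.82
9 | $785.82 | $22.79 | $161.72 | $646.89
10 | $646.89 | $18.76 | $153.00 | $512.65
11 | $512.65 | $14.87 | $153.00 | $374.52
12 | $374.52 | $10.86 | $153.00 | $232.38
13 | $232.38 | $6.74 | $153.00 | $86.12
14 | $86.12 | $2.50 | $88.62 | $0.00
Total paid: $4,285.18

$4,285.18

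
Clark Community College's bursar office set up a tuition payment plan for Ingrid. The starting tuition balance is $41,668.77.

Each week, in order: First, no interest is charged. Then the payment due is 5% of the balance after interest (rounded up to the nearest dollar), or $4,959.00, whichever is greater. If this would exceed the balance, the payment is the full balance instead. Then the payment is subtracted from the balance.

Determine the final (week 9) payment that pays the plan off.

$1,996.77

Week 1: opening $41,668.77; payment $4,959.00; balance $36,709.77
Week 2: opening $36,709.77; payment $4,959.00; balance $31,750.77
Week 3: opening $31,750.77; payment $4,959.00; balance $26,791.77
Week 4: opening $26,791.77; payment $4,959.00; balance $21,832.77
Week 5: opening $21,832.77; payment $4,959.00; balance $16,873.77
Week 6: opening $16,873.77; payment $4,959.00; balance $11,914.77
Week 7: opening $11,914.77; payment $4,959.00; balance $6,955.77
Week 8: opening $6,955.77; payment $4,959.00; balance $1,996.77
Week 9: opening $1,996.77; payment $1,996.77; balance $0.00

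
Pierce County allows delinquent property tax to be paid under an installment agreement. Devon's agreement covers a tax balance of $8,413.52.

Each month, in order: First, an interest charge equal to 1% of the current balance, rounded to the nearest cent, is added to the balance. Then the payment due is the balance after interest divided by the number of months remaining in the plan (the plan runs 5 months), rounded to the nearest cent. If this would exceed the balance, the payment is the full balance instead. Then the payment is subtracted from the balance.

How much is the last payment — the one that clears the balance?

$1,768.54

Month 1: opening $8,413.52; interest $84.14 → $8,497.66; payment $1,699.53; balance $6,798.13
Month 2: opening $6,798.13; interest $67.98 → $6,866.11; payment $1,716.53; balance $5,149.58
Month 3: opening $5,149.58; interest $51.50 → $5,201.08; payment $1,733.69; balance $3,467.39
Month 4: opening $3,467.39; interest $34.67 → $3,502.06; payment $1,751.03; balance $1,751.03
Month 5: opening $1,751.03; interest $17.51 → $1,768.54; payment $1,768.54; balance $0.00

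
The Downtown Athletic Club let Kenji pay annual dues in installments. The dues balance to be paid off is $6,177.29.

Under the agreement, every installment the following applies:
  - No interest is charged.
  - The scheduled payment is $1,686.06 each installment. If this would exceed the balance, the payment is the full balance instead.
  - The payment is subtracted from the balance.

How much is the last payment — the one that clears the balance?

Installment 1: opening $6,177.29; payment $1,686.06; balance $4,491.23
Installment 2: opening $4,491.23; payment $1,686.06; balance $2,805.17
Installment 3: opening $2,805.17; payment $1,686.06; balance $1,119.11
Installment 4: opening $1,119.11; payment $1,119.11; balance $0.00

$1,119.11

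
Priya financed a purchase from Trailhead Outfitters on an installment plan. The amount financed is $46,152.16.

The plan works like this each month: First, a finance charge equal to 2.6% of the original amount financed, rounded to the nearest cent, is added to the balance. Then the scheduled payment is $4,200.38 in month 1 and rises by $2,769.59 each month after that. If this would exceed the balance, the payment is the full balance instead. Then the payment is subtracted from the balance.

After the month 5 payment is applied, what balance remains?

$3,454.16

Month 1: $46,152.16 +$1,199.96 interest = $47,352.12; pay $4,200.38 → $43,151.74
Month 2: $43,151.74 +$1,199.96 interest = $44,351.70; pay $6,969.97 → $37,381.73
Month 3: $37,381.73 +$1,199.96 interest = $38,581.69; pay $9,739.56 → $28,842.13
Month 4: $28,842.13 +$1,199.96 interest = $30,042.09; pay $12,509.15 → $17,532.94
Month 5: $17,532.94 +$1,199.96 interest = $18,732.90; pay $15,278.74 → $3,454.16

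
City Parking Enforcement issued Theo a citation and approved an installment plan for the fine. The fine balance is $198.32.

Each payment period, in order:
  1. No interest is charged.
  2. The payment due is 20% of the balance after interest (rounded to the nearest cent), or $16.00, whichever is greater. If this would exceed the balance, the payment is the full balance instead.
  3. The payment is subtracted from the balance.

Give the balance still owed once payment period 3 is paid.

Payment period 1: $198.32 − $39.66 → $158.66
Payment period 2: $158.66 − $31.73 → $126.93
Payment period 3: $126.93 − $25.39 → $101.54

$101.54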